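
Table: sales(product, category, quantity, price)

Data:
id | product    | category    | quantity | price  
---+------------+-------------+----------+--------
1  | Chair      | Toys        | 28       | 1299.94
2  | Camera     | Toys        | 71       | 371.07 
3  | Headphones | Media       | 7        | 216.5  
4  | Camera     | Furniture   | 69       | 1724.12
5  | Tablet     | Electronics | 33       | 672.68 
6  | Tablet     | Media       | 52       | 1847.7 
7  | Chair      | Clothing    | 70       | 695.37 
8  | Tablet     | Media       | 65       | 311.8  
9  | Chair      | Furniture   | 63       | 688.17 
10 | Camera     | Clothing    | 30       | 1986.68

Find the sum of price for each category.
SELECT category, SUM(price) as result
FROM sales
GROUP BY category

Result:
  Clothing: 2682.05
  Electronics: 672.68
  Furniture: 2412.29
  Media: 2376.00
  Toys: 1671.01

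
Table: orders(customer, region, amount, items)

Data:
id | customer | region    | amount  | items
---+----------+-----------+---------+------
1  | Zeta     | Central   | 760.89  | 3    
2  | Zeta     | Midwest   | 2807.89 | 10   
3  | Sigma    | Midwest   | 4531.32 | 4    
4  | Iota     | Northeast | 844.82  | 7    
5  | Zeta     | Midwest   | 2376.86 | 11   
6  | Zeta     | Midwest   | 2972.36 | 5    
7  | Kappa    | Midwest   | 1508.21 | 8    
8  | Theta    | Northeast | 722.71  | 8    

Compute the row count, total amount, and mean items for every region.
SELECT region,
       COUNT(*) as cnt,
       SUM(amount) as total_amount,
       AVG(items) as avg_items
FROM orders
GROUP BY region

Result:
  Central: 1 records, 760.89 total amount, 3.00 avg items
  Midwest: 5 records, 14196.64 total amount, 7.60 avg items
  Northeast: 2 records, 1567.53 total amount, 7.50 avg items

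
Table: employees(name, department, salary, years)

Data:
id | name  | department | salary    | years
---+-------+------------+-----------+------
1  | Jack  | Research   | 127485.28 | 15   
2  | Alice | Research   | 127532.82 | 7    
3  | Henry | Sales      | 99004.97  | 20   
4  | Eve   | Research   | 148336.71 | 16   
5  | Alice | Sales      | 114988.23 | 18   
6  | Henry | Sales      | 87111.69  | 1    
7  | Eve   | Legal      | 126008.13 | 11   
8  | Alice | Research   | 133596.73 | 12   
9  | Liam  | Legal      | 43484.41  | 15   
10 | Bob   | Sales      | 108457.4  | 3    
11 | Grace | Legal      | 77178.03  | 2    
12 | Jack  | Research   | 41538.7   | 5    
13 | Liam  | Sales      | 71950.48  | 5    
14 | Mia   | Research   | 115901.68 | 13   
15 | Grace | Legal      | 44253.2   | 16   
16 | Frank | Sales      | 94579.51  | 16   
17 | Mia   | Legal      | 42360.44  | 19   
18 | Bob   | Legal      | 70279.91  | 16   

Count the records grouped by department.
SELECT department, COUNT(*) as count
FROM employees
GROUP BY department

Result:
  Legal: 6
  Research: 6
  Sales: 6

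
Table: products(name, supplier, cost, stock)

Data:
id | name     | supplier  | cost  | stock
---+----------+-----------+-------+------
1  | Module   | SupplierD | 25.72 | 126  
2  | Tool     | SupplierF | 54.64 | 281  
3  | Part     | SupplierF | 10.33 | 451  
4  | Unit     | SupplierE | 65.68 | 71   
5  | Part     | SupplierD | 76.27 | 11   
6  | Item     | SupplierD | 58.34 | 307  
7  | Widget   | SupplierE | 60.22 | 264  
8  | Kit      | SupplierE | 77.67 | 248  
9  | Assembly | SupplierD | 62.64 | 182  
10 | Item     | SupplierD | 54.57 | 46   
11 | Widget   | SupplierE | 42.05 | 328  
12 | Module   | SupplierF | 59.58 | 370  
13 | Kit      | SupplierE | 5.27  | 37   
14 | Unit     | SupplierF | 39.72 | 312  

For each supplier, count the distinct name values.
SELECT supplier, COUNT(DISTINCT name)
FROM products
GROUP BY supplier

Result:
  SupplierD: 4 distinct
  SupplierE: 3 distinct
  SupplierF: 4 distinct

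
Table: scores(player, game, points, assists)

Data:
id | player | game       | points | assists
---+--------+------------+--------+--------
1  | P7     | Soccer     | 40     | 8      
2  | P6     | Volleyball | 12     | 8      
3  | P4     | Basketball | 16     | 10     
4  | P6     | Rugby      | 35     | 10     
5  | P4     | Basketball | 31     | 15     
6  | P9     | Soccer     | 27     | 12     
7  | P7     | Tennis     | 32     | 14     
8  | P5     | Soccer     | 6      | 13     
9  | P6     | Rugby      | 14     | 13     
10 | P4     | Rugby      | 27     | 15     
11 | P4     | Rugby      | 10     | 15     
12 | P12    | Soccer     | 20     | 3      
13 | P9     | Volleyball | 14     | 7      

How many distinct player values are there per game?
SELECT game, COUNT(DISTINCT player)
FROM scores
GROUP BY game

Result:
  Basketball: 1 distinct
  Rugby: 2 distinct
  Soccer: 4 distinct
  Tennis: 1 distinct
  Volleyball: 2 distinct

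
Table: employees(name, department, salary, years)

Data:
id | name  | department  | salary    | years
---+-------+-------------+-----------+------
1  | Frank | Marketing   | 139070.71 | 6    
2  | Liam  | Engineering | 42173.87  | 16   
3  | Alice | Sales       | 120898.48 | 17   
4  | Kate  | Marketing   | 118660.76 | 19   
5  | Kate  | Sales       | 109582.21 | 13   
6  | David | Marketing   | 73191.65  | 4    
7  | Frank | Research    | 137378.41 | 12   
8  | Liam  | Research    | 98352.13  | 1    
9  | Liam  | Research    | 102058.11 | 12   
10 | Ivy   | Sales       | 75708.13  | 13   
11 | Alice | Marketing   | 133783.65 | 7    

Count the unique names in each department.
SELECT department, COUNT(DISTINCT name)
FROM employees
GROUP BY department

Result:
  Engineering: 1 distinct
  Marketing: 4 distinct
  Research: 2 distinct
  Sales: 3 distinct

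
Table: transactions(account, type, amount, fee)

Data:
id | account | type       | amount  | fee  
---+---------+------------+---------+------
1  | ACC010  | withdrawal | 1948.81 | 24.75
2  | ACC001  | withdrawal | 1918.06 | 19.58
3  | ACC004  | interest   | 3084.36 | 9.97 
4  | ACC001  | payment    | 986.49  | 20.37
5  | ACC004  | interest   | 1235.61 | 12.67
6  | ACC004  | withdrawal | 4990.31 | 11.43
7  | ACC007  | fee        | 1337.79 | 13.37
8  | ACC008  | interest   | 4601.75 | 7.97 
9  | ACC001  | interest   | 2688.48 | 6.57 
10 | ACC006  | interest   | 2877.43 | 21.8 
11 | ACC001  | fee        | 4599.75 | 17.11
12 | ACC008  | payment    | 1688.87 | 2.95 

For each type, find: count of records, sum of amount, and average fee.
SELECT type,
       COUNT(*) as cnt,
       SUM(amount) as total_amount,
       AVG(fee) as avg_fee
FROM transactions
GROUP BY type

Result:
  fee: 2 records, 5937.54 total amount, 15.24 avg fee
  interest: 5 records, 14487.63 total amount, 11.80 avg fee
  payment: 2 records, 2675.36 total amount, 11.66 avg fee
  withdrawal: 3 records, 8857.18 total amount, 18.59 avg fee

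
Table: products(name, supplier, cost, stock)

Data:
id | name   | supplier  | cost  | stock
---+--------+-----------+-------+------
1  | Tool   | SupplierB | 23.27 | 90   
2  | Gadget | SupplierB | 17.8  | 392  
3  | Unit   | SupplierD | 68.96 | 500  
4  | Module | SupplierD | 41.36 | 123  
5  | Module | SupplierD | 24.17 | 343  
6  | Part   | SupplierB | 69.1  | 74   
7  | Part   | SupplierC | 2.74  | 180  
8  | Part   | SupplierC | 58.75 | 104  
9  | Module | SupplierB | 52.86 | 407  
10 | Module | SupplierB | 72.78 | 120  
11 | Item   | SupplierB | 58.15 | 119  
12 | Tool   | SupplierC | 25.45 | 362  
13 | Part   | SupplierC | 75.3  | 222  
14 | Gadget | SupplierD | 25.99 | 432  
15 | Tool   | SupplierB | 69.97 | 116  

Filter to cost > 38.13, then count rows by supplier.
SELECT supplier, COUNT(*)
FROM products
WHERE cost > 38.13
GROUP BY supplier

Note: WHERE filters rows before grouping.

Result:
  SupplierB: 5
  SupplierC: 2
  SupplierD: 2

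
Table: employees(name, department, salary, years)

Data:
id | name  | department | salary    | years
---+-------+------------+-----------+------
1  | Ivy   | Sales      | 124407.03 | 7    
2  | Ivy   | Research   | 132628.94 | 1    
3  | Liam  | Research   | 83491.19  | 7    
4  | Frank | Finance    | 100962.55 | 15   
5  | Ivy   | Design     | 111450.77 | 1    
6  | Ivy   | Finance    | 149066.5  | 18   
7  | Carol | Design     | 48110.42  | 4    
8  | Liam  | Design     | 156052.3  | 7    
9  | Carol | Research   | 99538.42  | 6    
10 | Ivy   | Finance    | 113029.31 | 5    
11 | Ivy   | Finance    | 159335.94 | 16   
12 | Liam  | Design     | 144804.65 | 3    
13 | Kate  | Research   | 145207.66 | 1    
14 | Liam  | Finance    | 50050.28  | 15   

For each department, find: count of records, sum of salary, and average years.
SELECT department,
       COUNT(*) as cnt,
       SUM(salary) as total_salary,
       AVG(years) as avg_years
FROM employees
GROUP BY department

Result:
  Design: 4 records, 460418.14 total salary, 3.75 avg years
  Finance: 5 records, 572444.58 total salary, 13.80 avg years
  Research: 4 records, 460866.21 total salary, 3.75 avg years
  Sales: 1 records, 124407.03 total salary, 7.00 avg years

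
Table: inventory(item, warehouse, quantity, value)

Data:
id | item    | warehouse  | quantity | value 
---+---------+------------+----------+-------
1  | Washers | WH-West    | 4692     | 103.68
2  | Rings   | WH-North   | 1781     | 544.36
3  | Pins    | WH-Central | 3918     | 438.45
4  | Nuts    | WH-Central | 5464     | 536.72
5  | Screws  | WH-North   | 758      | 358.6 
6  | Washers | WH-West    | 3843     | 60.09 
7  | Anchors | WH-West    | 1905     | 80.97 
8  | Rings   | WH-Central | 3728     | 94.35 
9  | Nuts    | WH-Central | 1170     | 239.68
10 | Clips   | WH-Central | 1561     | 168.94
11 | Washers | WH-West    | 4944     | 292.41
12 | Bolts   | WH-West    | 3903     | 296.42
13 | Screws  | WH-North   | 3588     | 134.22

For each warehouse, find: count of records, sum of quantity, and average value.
SELECT warehouse,
       COUNT(*) as cnt,
       SUM(quantity) as total_quantity,
       AVG(value) as avg_value
FROM inventory
GROUP BY warehouse

Result:
  WH-Central: 5 records, 15841 total quantity, 295.63 avg value
  WH-North: 3 records, 6127 total quantity, 345.73 avg value
  WH-West: 5 records, 19287 total quantity, 166.71 avg value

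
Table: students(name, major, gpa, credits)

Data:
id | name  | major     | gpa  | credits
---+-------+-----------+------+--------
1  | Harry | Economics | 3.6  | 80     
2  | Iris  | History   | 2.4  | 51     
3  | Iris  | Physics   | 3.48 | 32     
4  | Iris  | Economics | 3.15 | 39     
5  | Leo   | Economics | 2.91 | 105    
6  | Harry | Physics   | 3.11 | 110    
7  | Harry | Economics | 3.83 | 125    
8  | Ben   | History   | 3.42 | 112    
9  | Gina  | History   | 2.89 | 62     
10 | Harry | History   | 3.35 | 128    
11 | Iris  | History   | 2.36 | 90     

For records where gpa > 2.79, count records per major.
SELECT major, COUNT(*)
FROM students
WHERE gpa > 2.79
GROUP BY major

Note: WHERE filters rows before grouping.

Result:
  Economics: 4
  History: 3
  Physics: 2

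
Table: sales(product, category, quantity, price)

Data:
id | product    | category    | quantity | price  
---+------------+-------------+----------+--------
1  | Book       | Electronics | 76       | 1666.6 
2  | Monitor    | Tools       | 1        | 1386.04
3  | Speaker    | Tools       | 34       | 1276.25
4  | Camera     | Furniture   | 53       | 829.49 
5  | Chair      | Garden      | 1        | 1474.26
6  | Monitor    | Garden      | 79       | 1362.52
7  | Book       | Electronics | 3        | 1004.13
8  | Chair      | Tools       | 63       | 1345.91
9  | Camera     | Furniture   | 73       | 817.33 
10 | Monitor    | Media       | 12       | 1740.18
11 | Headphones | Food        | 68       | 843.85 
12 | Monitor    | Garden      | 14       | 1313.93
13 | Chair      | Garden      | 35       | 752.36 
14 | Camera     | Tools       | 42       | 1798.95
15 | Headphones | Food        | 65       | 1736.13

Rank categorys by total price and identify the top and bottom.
SELECT category, SUM(price)
FROM sales
GROUP BY category
ORDER BY SUM(price)

All groups:
  Furniture: 1646.82
  Media: 1740.18
  Food: 2579.98
  Electronics: 2670.73
  Garden: 4903.07
  Tools: 5807.15

Highest: Tools (5807.15)
Lowest: Furniture (1646.82)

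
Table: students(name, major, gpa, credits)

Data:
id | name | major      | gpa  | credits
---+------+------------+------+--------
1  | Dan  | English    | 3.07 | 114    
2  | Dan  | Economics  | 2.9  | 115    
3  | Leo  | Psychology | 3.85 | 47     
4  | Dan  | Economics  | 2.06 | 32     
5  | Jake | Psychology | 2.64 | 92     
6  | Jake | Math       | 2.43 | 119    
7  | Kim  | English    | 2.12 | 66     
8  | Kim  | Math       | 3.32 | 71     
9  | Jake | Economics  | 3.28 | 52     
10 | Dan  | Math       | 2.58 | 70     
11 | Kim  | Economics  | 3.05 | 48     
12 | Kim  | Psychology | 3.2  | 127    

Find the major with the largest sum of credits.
SELECT major, SUM(credits) as val
FROM students
GROUP BY major
ORDER BY val DESC
LIMIT 1

Result: Psychology with sum(credits) = 266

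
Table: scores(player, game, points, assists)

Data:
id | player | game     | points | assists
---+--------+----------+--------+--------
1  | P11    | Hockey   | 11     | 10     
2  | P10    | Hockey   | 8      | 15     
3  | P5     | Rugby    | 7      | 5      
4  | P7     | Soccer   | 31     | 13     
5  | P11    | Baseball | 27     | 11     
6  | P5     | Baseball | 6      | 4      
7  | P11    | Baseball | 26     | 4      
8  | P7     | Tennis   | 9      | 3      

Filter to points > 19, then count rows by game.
SELECT game, COUNT(*)
FROM scores
WHERE points > 19
GROUP BY game

Note: WHERE filters rows before grouping.

Result:
  Baseball: 2
  Soccer: 1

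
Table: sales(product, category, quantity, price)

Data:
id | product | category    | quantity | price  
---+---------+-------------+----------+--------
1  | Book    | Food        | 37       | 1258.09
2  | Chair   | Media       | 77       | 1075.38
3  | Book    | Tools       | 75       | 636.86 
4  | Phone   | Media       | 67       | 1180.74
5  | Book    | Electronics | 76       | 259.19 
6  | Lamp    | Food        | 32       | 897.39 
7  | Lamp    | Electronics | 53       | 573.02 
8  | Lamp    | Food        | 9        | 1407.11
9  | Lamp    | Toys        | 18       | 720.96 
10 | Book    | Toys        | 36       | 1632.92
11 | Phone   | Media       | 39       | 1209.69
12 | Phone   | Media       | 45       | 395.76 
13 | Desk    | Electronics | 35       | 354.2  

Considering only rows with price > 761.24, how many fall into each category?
SELECT category, COUNT(*)
FROM sales
WHERE price > 761.24
GROUP BY category

Note: WHERE filters rows before grouping.

Result:
  Food: 3
  Media: 3
  Toys: 1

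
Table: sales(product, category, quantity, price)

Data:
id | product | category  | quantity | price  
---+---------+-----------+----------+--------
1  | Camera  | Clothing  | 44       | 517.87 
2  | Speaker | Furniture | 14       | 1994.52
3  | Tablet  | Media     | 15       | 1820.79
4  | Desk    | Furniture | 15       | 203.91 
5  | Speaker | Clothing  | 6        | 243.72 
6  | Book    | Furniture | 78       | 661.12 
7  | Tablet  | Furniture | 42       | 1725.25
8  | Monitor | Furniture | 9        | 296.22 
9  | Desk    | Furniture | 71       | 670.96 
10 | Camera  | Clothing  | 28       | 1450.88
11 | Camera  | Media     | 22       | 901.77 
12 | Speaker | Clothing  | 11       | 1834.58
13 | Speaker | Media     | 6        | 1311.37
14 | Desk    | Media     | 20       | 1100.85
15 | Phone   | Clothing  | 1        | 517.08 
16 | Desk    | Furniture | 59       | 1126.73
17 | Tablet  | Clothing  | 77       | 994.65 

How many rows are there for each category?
SELECT category, COUNT(*) as count
FROM sales
GROUP BY category

Result:
  Clothing: 6
  Furniture: 7
  Media: 4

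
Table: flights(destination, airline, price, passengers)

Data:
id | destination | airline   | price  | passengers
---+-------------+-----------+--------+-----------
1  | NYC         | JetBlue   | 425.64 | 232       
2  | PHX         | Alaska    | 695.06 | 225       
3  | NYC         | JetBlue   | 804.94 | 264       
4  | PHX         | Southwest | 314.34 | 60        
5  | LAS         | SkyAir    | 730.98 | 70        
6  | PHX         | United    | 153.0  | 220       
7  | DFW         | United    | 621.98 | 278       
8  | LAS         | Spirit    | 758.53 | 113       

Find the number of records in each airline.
SELECT airline, COUNT(*) as count
FROM flights
GROUP BY airline

Result:
  Alaska: 1
  JetBlue: 2
  SkyAir: 1
  Southwest: 1
  Spirit: 1
  United: 2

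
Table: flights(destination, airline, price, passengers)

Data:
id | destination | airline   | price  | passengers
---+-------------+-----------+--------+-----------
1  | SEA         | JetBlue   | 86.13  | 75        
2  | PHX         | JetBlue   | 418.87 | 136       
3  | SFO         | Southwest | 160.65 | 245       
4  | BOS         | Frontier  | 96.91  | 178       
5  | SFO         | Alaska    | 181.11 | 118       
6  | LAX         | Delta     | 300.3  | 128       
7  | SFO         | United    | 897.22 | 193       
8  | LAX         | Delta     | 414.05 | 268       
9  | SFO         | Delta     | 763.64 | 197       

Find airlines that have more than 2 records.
SELECT airline, COUNT(*) as cnt
FROM flights
GROUP BY airline
HAVING COUNT(*) > 2

Result:
  Delta: 3

Note: HAVING filters groups after aggregation, WHERE filters rows before.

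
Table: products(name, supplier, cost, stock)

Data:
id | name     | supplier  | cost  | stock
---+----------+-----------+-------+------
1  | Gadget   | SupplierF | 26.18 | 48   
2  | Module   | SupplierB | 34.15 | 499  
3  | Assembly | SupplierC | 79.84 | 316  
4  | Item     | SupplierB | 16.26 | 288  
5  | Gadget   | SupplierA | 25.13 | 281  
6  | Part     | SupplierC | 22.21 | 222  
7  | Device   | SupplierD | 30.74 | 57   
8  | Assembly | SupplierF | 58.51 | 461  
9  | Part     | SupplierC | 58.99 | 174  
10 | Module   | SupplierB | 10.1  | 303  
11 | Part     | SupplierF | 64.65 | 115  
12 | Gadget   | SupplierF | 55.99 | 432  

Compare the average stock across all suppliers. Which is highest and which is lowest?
SELECT supplier, AVG(stock)
FROM products
GROUP BY supplier
ORDER BY AVG(stock)

All groups:
  SupplierD: 57.00
  SupplierC: 237.33
  SupplierF: 264.00
  SupplierA: 281.00
  SupplierB: 363.33

Highest: SupplierB (363.33)
Lowest: SupplierD (57.00)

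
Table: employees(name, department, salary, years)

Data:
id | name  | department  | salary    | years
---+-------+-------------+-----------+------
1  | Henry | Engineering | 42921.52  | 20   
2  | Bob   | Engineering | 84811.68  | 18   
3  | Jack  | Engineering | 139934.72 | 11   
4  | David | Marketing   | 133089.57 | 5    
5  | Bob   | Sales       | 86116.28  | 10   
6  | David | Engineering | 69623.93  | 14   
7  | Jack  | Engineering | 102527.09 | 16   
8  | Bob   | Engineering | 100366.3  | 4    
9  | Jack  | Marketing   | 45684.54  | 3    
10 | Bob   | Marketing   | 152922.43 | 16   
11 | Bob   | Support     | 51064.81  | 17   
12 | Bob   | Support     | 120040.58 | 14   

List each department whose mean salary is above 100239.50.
SELECT department, AVG(salary)
FROM employees
GROUP BY department
HAVING AVG(salary) > 100239.50

Result:
  Marketing: avg=110565.51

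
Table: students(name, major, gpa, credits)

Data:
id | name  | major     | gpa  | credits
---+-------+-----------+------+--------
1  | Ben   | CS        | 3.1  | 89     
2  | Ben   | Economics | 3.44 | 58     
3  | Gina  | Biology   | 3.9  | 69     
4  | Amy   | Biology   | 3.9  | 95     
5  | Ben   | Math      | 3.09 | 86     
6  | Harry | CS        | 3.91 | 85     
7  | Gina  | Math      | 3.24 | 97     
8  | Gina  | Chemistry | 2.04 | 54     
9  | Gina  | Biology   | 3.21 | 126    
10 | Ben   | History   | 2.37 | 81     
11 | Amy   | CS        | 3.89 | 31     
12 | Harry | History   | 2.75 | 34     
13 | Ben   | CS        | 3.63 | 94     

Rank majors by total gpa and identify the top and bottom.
SELECT major, SUM(gpa)
FROM students
GROUP BY major
ORDER BY SUM(gpa)

All groups:
  Chemistry: 2.04
  Economics: 3.44
  History: 5.12
  Math: 6.33
  Biology: 11.01
  CS: 14.53

Highest: CS (14.53)
Lowest: Chemistry (2.04)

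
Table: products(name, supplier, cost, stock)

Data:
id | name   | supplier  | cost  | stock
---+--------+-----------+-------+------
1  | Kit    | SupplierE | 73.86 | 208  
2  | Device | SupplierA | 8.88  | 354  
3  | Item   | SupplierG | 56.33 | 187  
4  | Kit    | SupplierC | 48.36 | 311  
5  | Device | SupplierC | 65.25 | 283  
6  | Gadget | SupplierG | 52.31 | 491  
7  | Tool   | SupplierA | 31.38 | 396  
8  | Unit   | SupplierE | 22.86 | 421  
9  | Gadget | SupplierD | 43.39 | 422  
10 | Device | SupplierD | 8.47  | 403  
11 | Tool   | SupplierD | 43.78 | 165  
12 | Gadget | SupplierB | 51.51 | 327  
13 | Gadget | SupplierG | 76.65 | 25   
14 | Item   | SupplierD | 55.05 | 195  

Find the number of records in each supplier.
SELECT supplier, COUNT(*) as count
FROM products
GROUP BY supplier

Result:
  SupplierA: 2
  SupplierB: 1
  SupplierC: 2
  SupplierD: 4
  SupplierE: 2
  SupplierG: 3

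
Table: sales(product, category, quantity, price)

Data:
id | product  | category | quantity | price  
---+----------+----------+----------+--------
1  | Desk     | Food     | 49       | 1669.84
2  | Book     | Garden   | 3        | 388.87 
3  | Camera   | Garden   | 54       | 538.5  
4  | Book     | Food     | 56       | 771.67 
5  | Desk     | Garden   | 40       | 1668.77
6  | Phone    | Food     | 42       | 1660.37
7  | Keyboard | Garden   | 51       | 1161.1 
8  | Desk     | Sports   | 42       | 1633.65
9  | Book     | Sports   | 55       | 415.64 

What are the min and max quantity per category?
SELECT category, MIN(quantity), MAX(quantity)
FROM sales
GROUP BY category

Result:
  Food: min=42, max=56
  Garden: min=3, max=54
  Sports: min=42, max=55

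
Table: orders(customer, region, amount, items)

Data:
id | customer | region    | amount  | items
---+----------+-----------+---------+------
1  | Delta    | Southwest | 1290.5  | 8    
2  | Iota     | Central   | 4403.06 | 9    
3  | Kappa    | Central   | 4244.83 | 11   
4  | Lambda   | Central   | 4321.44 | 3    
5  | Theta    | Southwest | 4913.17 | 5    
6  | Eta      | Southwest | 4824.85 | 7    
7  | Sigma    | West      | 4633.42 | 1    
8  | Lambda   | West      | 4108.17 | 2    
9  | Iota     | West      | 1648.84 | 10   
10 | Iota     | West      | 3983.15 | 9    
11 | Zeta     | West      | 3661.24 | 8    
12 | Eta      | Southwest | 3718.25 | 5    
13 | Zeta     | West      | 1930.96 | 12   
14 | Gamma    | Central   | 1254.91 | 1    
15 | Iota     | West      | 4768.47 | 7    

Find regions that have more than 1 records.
SELECT region, COUNT(*) as cnt
FROM orders
GROUP BY region
HAVING COUNT(*) > 1

Result:
  Central: 4
  Southwest: 4
  West: 7

Note: HAVING filters groups after aggregation, WHERE filters rows before.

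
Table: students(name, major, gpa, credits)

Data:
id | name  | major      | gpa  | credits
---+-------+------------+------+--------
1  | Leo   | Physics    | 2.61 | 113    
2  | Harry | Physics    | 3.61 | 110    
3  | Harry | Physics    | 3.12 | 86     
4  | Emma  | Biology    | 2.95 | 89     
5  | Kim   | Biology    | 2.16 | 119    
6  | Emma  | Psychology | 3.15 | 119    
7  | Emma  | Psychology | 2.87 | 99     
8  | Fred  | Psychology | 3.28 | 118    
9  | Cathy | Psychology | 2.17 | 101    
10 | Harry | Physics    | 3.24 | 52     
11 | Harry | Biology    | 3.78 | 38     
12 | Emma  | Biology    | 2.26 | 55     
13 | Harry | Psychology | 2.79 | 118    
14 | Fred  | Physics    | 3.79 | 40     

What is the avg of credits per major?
SELECT major, AVG(credits) as result
FROM students
GROUP BY major

Result:
  Biology: 75.25
  Physics: 80.20
  Psychology: 111.00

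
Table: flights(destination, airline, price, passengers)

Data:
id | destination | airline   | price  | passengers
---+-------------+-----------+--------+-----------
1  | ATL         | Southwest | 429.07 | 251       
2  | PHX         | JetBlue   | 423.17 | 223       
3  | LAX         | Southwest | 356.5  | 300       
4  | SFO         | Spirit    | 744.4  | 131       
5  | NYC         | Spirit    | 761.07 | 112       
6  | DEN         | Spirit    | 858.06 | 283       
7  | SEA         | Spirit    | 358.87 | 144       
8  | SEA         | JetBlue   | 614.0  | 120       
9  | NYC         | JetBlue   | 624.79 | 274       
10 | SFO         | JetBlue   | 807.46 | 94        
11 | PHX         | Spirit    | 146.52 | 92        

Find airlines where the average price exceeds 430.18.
SELECT airline, AVG(price)
FROM flights
GROUP BY airline
HAVING AVG(price) > 430.18

Result:
  JetBlue: avg=617.36
  Spirit: avg=573.78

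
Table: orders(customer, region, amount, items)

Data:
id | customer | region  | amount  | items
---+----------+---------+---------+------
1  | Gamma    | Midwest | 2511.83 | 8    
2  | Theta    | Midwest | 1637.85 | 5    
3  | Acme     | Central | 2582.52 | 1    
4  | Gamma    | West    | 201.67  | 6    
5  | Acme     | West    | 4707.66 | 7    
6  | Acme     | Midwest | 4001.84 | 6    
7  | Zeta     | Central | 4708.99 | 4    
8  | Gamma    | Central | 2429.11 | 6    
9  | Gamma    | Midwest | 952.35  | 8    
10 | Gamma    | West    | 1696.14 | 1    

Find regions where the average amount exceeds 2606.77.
SELECT region, AVG(amount)
FROM orders
GROUP BY region
HAVING AVG(amount) > 2606.77

Result:
  Central: avg=3240.21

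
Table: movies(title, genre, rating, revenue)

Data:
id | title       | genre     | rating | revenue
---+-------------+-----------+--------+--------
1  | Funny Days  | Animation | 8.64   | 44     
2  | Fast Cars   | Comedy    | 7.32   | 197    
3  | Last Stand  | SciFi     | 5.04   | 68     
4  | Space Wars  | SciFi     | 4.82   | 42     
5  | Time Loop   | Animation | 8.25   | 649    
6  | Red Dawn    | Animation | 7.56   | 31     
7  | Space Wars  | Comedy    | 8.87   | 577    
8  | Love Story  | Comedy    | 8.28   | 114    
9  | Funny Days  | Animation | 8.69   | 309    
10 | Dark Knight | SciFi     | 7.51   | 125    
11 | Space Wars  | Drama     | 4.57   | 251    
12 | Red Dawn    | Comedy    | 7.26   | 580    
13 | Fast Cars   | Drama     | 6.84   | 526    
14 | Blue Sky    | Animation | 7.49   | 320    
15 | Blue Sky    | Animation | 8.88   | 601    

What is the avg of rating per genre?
SELECT genre, AVG(rating) as result
FROM movies
GROUP BY genre

Result:
  Animation: 8.25
  Comedy: 7.93
  Drama: 5.71
  SciFi: 5.79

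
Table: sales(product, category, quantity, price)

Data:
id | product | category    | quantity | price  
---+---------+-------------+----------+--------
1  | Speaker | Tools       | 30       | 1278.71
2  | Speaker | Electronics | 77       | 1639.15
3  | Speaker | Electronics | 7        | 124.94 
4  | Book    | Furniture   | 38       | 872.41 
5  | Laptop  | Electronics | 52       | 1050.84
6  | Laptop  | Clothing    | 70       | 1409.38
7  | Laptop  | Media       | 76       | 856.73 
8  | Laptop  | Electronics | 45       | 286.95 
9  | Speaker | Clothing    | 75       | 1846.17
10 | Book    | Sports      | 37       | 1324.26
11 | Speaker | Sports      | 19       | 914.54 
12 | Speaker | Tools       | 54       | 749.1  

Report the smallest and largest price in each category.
SELECT category, MIN(price), MAX(price)
FROM sales
GROUP BY category

Result:
  Clothing: min=1409.38, max=1846.17
  Electronics: min=124.94, max=1639.15
  Furniture: min=872.41, max=872.41
  Media: min=856.73, max=856.73
  Sports: min=914.54, max=1324.26
  Tools: min=749.10, max=1278.71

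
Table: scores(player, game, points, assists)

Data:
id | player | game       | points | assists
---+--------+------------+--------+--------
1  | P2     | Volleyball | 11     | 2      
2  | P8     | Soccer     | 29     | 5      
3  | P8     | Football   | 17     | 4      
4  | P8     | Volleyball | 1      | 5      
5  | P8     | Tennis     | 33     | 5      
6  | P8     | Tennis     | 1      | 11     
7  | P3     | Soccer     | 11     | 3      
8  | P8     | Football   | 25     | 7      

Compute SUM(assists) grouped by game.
SELECT game, SUM(assists) as result
FROM scores
GROUP BY game

Result:
  Football: 11
  Soccer: 8
  Tennis: 16
  Volleyball: 7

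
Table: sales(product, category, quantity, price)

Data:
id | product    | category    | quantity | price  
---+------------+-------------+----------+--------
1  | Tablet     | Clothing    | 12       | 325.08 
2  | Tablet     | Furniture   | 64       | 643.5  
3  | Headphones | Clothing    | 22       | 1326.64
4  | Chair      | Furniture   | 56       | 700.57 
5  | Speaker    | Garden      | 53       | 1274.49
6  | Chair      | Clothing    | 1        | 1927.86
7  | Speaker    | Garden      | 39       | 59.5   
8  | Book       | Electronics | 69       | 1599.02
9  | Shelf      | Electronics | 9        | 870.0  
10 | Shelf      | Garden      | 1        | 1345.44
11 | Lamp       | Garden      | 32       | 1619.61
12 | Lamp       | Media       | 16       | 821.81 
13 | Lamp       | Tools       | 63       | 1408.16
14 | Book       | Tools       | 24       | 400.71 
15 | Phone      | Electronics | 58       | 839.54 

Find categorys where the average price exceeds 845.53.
SELECT category, AVG(price)
FROM sales
GROUP BY category
HAVING AVG(price) > 845.53

Result:
  Clothing: avg=1193.19
  Electronics: avg=1102.85
  Garden: avg=1074.76
  Tools: avg=904.44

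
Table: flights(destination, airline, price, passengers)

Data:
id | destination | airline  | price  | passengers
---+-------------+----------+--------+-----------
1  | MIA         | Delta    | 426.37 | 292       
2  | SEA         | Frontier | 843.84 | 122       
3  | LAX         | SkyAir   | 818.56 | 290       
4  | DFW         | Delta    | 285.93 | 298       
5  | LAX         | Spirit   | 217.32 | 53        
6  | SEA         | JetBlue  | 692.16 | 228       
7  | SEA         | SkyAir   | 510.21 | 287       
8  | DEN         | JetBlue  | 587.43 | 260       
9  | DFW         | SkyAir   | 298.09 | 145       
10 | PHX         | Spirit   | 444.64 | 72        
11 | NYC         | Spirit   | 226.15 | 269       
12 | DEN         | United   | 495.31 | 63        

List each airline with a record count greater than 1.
SELECT airline, COUNT(*) as cnt
FROM flights
GROUP BY airline
HAVING COUNT(*) > 1

Result:
  Delta: 2
  JetBlue: 2
  SkyAir: 3
  Spirit: 3

Note: HAVING filters groups after aggregation, WHERE filters rows before.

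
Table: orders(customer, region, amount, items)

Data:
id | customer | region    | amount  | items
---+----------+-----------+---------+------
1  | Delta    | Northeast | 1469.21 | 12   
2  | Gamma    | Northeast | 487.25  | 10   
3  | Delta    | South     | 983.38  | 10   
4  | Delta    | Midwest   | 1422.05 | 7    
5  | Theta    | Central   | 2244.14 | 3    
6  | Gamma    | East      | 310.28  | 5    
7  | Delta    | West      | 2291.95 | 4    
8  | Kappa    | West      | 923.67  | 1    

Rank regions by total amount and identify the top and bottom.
SELECT region, SUM(amount)
FROM orders
GROUP BY region
ORDER BY SUM(amount)

All groups:
  East: 310.28
  South: 983.38
  Midwest: 1422.05
  Northeast: 1956.46
  Central: 2244.14
  West: 3215.62

Highest: West (3215.62)
Lowest: East (310.28)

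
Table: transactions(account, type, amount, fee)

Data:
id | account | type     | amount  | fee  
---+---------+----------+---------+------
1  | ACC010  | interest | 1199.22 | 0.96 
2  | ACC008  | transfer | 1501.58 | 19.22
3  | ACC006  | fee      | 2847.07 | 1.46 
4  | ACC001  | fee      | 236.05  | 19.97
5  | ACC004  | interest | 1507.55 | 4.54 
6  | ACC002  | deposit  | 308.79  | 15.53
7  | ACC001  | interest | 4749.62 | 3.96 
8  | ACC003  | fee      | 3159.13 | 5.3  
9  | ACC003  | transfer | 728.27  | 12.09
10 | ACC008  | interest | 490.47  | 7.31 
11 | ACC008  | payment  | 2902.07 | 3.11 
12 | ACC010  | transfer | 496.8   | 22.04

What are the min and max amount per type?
SELECT type, MIN(amount), MAX(amount)
FROM transactions
GROUP BY type

Result:
  deposit: min=308.79, max=308.79
  fee: min=236.05, max=3159.13
  interest: min=490.47, max=4749.62
  payment: min=2902.07, max=2902.07
  transfer: min=496.80, max=1501.58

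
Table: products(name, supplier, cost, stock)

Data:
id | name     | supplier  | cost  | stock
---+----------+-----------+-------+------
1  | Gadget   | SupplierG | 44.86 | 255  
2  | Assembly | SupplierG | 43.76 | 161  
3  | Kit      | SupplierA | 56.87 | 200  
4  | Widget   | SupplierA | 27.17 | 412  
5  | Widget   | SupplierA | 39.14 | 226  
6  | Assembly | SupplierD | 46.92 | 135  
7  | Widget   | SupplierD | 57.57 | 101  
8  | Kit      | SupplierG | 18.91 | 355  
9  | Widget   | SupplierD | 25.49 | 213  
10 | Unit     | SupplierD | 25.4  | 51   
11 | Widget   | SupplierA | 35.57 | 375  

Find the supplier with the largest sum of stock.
SELECT supplier, SUM(stock) as val
FROM products
GROUP BY supplier
ORDER BY val DESC
LIMIT 1

Result: SupplierA with sum(stock) = 1213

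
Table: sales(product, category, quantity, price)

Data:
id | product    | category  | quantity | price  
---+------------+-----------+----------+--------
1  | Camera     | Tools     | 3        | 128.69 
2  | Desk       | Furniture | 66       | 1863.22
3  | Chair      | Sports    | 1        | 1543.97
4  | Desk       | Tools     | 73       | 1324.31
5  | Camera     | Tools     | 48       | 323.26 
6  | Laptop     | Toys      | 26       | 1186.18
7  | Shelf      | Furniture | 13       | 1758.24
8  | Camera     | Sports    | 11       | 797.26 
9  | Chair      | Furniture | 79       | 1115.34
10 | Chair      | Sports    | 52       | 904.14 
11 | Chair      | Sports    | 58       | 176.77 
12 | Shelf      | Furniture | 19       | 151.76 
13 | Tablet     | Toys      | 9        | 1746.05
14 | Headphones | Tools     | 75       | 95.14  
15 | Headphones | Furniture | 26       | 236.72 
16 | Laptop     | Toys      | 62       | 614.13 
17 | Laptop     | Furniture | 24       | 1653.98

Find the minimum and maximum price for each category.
SELECT category, MIN(price), MAX(price)
FROM sales
GROUP BY category

Result:
  Furniture: min=151.76, max=1863.22
  Sports: min=176.77, max=1543.97
  Tools: min=95.14, max=1324.31
  Toys: min=614.13, max=1746.05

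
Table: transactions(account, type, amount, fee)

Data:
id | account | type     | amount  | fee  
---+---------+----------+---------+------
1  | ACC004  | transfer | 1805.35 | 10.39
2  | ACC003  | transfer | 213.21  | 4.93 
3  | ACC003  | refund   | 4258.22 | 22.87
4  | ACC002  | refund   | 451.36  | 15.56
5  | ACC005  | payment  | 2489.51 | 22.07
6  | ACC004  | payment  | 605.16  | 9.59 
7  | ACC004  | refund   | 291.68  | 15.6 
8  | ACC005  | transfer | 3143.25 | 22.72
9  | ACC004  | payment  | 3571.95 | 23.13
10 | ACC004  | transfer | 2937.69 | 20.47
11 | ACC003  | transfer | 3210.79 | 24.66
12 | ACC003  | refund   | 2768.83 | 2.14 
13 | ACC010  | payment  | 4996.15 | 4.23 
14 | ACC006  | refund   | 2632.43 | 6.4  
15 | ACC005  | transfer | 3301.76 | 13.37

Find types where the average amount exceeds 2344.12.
SELECT type, AVG(amount)
FROM transactions
GROUP BY type
HAVING AVG(amount) > 2344.12

Result:
  payment: avg=2915.69
  transfer: avg=2435.34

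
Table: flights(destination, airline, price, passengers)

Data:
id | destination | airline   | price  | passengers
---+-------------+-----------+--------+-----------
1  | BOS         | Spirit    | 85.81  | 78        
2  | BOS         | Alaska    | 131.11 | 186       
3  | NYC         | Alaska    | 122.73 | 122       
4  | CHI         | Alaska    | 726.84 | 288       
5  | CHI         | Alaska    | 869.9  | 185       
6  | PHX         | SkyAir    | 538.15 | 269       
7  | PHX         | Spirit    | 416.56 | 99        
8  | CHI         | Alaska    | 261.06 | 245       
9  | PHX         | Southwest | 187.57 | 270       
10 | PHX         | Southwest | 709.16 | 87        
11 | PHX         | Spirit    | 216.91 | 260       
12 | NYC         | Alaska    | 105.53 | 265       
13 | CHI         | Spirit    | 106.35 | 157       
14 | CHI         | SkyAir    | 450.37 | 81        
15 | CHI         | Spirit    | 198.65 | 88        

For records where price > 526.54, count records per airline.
SELECT airline, COUNT(*)
FROM flights
WHERE price > 526.54
GROUP BY airline

Note: WHERE filters rows before grouping.

Result:
  Alaska: 2
  SkyAir: 1
  Southwest: 1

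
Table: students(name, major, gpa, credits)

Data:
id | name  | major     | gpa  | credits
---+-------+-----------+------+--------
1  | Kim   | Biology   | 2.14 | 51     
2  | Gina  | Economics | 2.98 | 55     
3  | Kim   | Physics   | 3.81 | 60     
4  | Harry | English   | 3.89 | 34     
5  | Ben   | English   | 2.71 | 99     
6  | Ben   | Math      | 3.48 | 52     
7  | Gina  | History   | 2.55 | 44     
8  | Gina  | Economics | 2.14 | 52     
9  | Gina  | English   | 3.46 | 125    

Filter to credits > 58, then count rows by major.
SELECT major, COUNT(*)
FROM students
WHERE credits > 58
GROUP BY major

Note: WHERE filters rows before grouping.

Result:
  English: 2
  Physics: 1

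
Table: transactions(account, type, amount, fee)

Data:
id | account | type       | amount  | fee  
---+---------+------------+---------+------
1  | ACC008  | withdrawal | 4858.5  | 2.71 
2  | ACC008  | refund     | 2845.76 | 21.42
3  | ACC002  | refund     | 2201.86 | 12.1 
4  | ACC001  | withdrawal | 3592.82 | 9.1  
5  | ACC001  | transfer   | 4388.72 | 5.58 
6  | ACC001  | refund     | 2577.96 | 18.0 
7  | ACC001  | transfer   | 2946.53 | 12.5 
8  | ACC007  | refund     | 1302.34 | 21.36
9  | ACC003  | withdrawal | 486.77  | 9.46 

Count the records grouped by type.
SELECT type, COUNT(*) as count
FROM transactions
GROUP BY type

Result:
  refund: 4
  transfer: 2
  withdrawal: 3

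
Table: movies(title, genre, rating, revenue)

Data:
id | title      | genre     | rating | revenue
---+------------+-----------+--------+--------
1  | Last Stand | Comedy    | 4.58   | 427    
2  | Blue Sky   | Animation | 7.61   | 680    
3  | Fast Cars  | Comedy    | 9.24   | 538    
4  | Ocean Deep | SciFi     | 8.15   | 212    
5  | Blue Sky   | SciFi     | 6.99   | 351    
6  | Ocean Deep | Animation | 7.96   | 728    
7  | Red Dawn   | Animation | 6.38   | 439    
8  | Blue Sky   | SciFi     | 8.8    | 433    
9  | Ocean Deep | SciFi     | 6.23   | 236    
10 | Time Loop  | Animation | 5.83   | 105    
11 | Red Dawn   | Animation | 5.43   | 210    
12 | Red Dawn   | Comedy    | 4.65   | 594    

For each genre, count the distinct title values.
SELECT genre, COUNT(DISTINCT title)
FROM movies
GROUP BY genre

Result:
  Animation: 4 distinct
  Comedy: 3 distinct
  SciFi: 2 distinct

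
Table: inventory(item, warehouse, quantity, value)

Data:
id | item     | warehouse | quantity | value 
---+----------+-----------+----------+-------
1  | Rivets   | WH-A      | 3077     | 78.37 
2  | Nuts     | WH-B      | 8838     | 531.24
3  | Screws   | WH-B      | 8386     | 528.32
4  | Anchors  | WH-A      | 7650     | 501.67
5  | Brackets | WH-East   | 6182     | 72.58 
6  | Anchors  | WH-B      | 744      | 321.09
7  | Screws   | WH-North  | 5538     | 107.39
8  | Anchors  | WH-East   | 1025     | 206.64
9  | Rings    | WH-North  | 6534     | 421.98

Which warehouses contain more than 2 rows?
SELECT warehouse, COUNT(*) as cnt
FROM inventory
GROUP BY warehouse
HAVING COUNT(*) > 2

Result:
  WH-B: 3

Note: HAVING filters groups after aggregation, WHERE filters rows before.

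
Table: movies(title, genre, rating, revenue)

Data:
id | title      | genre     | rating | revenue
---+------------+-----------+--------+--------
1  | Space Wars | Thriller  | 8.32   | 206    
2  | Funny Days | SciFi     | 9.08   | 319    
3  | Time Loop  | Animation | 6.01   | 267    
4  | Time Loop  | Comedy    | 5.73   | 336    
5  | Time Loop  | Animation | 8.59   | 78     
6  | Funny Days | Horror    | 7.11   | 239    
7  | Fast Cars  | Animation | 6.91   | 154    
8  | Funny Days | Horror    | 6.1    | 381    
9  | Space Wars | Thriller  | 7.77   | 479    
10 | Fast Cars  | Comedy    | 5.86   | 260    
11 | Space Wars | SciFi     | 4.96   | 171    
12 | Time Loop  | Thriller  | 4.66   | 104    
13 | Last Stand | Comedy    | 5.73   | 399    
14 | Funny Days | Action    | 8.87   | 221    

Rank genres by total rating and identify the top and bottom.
SELECT genre, SUM(rating)
FROM movies
GROUP BY genre
ORDER BY SUM(rating)

All groups:
  Action: 8.87
  Horror: 13.21
  SciFi: 14.04
  Comedy: 17.32
  Thriller: 20.75
  Animation: 21.51

Highest: Animation (21.51)
Lowest: Action (8.87)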